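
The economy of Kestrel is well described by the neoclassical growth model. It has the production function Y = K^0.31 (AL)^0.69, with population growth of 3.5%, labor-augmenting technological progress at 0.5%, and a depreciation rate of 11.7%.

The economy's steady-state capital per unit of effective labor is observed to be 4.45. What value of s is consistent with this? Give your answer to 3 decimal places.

s ≈ 0.440

Steady state requires s·f(k) = (n + g + δ)·k, i.e. s·k^α = (n + g + δ)·k.
So s / (n + g + δ) = (k*)^(1−α) = 4.45^0.69 = 2.8014.
Therefore s = 2.8014 × (n + g + δ) = 2.8014 × 0.157 = 0.4398.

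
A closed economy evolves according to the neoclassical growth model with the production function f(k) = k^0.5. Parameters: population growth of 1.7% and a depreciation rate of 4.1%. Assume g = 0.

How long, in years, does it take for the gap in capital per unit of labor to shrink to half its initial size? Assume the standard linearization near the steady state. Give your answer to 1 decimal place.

half-life ≈ 23.9 years

Near the steady state the convergence rate is λ = (1 − α)(n + δ).
λ = (1 − 0.5) × 0.058 = 0.5 × 0.058 = 0.0290
Half-life = ln 2 / λ = 0.6931 / 0.0290 ≈ 23.90 years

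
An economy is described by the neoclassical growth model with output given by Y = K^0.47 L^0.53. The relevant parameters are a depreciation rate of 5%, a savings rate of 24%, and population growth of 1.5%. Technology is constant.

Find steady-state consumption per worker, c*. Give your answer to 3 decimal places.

At the steady state, Δk = 0, so s·k^α = (n + δ)·k.
Rearranging, k^(1−α) = s / (n + δ).
k^0.53 = 0.24 / (0.015 + 0.050) = 0.24 / 0.065 = 3.6923
k* = 3.6923^(1/0.53) ≈ 11.7590
y* = (k*)^α = 11.7590^0.47 ≈ 3.1847
c* = (1 − s)·y* = (1 − 0.24) × 3.1847 ≈ 2.4204

c* ≈ 2.420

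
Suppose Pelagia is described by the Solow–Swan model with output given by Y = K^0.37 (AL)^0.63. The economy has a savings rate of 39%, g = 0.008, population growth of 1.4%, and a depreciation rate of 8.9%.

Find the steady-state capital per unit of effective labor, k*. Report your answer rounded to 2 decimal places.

k* ≈ 7.35

At the steady state, Δk = 0, so s·k^α = (n + g + δ)·k.
Rearranging, k^(1−α) = s / (n + g + δ).
k^0.63 = 0.39 / (0.014 + 0.008 + 0.089) = 0.39 / 0.111 = 3.5135
k* = 3.5135^(1/0.63) ≈ 7.3494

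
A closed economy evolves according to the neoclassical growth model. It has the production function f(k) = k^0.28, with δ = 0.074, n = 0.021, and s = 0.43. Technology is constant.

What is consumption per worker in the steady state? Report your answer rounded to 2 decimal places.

At the steady state, Δk = 0, so s·k^α = (n + δ)·k.
Dividing both sides by k: k^(1−α) = s / (n + δ).
k^0.72 = 0.43 / (0.021 + 0.074) = 0.43 / 0.095 = 4.5263
k* = 4.5263^(1/0.72) ≈ 8.1424
y* = (k*)^α = 8.1424^0.28 ≈ 1.7989
c* = (1 − s)·y* = (1 − 0.43) × 1.7989 ≈ 1.0254

c* ≈ 1.03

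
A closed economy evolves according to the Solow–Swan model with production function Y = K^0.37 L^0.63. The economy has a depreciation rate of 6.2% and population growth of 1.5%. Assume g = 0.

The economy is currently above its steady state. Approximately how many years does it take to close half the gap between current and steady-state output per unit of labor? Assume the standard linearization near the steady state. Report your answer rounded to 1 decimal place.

Near the steady state the convergence rate is λ = (1 − α)(n + δ).
λ = (1 − 0.37) × 0.077 = 0.63 × 0.077 = 0.04851
Half-life = ln 2 / λ = 0.6931 / 0.04851 ≈ 14.29 years

half-life ≈ 14.3 years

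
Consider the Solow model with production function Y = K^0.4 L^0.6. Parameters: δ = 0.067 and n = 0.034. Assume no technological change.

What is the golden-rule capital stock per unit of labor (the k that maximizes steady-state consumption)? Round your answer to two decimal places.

k_gold ≈ 9.91

The golden rule sets f'(k) = n + δ, i.e. α·k^(α−1) = n + δ.
So k^(1−α) = α / (n + δ) = 0.4 / 0.101 = 3.9604.
k_gold = 3.9604^(1/0.6) ≈ 9.9136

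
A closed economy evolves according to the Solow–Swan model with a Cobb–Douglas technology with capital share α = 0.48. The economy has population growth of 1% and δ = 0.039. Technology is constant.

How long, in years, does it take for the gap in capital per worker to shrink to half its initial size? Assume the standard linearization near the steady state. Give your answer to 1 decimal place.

Near the steady state the convergence rate is λ = (1 − α)(n + δ).
λ = (1 − 0.48) × 0.049 = 0.52 × 0.049 = 0.02548
Half-life = ln 2 / λ = 0.6931 / 0.02548 ≈ 27.20 years

half-life ≈ 27.2 years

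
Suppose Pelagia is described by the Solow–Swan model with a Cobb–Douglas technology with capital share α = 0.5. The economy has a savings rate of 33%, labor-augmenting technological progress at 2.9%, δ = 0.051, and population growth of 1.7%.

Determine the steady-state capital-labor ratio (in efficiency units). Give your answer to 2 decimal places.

k* ≈ 11.57

At the steady state, Δk = 0, so s·k^α = (n + g + δ)·k.
Rearranging, k^(1−α) = s / (n + g + δ).
k^0.5 = 0.33 / (0.017 + 0.029 + 0.051) = 0.33 / 0.097 = 3.4021
k* = 3.4021^(1/0.5) ≈ 11.5743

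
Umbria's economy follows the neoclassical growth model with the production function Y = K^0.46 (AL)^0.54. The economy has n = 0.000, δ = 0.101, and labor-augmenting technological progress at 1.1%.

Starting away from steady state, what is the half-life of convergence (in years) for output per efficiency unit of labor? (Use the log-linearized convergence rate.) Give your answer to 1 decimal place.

Near the steady state the convergence rate is λ = (1 − α)(n + g + δ).
λ = (1 − 0.46) × 0.112 = 0.54 × 0.112 = 0.06048
Half-life = ln 2 / λ = 0.6931 / 0.06048 ≈ 11.46 years

half-life ≈ 11.5 years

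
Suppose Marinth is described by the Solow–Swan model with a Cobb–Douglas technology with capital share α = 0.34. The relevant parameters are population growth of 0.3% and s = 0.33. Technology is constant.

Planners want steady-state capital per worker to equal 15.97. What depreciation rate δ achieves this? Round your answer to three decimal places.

At the steady state, Δk = 0, so s·k^α = (n + δ)·k.
So s / (n + δ) = (k*)^(1−α) = 15.97^0.66 = 6.2256.
Therefore n + δ = s / 6.2256 = 0.33 / 6.2256 = 0.0530, so δ = 0.0530 − 0.003 = 0.0500.

δ ≈ 0.050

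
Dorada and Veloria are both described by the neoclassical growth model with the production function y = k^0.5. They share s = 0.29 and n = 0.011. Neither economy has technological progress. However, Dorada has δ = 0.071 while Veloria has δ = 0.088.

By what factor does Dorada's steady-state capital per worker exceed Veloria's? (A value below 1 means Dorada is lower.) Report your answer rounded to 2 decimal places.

Steady-state k* = [s/(n + δ)]^(1/(1−α)), so the ratio is [ (s_D/(n + δ)_D) / (s_V/(n + δ)_V) ]^2.
s_D/(n + δ)_D = 0.29/0.082 = 3.5366; s_V/(n + δ)_V = 0.29/0.099 = 2.9293.
Ratio = (3.5366/2.9293)^2 = 1.2073^2 ≈ 1.4576

k*_D / k*_V ≈ 1.46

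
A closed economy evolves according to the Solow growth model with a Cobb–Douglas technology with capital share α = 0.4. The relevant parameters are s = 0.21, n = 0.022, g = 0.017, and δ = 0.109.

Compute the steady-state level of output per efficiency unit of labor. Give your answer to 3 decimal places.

In steady state, investment equals break-even investment: s·k^α = (n + g + δ)·k.
Dividing both sides by k: k^(1−α) = s / (n + g + δ).
k^0.6 = 0.21 / (0.022 + 0.017 + 0.109) = 0.21 / 0.148 = 1.4189
k* = 1.4189^(1/0.6) ≈ 1.7916
y* = (k*)^α = 1.7916^0.4 ≈ 1.2627

y* ≈ 1.263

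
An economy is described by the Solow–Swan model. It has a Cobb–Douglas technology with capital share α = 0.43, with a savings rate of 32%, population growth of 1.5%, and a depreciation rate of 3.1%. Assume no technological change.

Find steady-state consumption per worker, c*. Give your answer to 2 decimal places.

At the steady state, Δk = 0, so s·k^α = (n + δ)·k.
Rearranging, k^(1−α) = s / (n + δ).
k^0.57 = 0.32 / (0.015 + 0.031) = 0.32 / 0.046 = 6.9565
k* = 6.9565^(1/0.57) ≈ 30.0524
y* = (k*)^α = 30.0524^0.43 ≈ 4.3200
c* = (1 − s)·y* = (1 − 0.32) × 4.3200 ≈ 2.9376

c* = 2.94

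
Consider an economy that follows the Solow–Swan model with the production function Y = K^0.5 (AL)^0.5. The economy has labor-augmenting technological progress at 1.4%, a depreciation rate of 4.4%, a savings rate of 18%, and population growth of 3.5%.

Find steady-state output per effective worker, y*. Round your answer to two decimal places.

y* ≈ 1.94

At the steady state, Δk = 0, so s·k^α = (n + g + δ)·k.
Rearranging, k^(1−α) = s / (n + g + δ).
k^0.5 = 0.18 / (0.035 + 0.014 + 0.044) = 0.18 / 0.093 = 1.9355
k* = 1.9355^(1/0.5) ≈ 3.7462
y* = (k*)^α = 3.7462^0.5 ≈ 1.9355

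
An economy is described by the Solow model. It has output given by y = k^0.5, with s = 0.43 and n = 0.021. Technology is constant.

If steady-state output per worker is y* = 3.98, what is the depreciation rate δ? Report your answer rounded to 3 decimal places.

At the steady state, Δk = 0, so s·k^α = (n + δ)·k.
Since y* = [s/(n + δ)]^(α/(1−α)), we have s/(n + δ) = (y*)^((1−α)/α) = 3.98^1 = 3.9800.
Therefore n + δ = s / 3.9800 = 0.43 / 3.9800 = 0.1080, so δ = 0.1080 − 0.021 = 0.0870.

δ ≈ 0.087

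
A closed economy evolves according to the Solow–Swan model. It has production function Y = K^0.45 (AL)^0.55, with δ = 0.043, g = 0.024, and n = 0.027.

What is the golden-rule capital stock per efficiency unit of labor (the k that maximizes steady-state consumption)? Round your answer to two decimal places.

The golden rule sets f'(k) = n + g + δ, i.e. α·k^(α−1) = n + g + δ.
So k^(1−α) = α / (n + g + δ) = 0.45 / 0.094 = 4.7872.
k_gold = 4.7872^(1/0.55) ≈ 17.2390

k_gold ≈ 17.24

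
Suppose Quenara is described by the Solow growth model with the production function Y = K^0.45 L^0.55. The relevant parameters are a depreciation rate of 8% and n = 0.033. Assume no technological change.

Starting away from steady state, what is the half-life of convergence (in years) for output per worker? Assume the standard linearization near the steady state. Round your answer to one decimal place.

Near the steady state the convergence rate is λ = (1 − α)(n + δ).
λ = (1 − 0.45) × 0.113 = 0.55 × 0.113 = 0.06215
Half-life = ln 2 / λ = 0.6931 / 0.06215 ≈ 11.15 years

about 11.2 years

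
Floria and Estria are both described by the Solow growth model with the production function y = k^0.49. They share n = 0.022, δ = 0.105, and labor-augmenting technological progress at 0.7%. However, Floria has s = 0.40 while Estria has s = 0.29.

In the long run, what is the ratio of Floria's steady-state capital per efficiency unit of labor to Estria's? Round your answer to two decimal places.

ratio ≈ 1.88

Steady-state k* = [s/(n + g + δ)]^(1/(1−α)), so the ratio is [ (s_F/(n + g + δ)_F) / (s_E/(n + g + δ)_E) ]^1.9608.
s_F/(n + g + δ)_F = 0.40/0.134 = 2.9851; s_E/(n + g + δ)_E = 0.29/0.134 = 2.1642.
Ratio = (2.9851/2.1642)^1.9608 = 1.3793^1.9608 ≈ 1.8786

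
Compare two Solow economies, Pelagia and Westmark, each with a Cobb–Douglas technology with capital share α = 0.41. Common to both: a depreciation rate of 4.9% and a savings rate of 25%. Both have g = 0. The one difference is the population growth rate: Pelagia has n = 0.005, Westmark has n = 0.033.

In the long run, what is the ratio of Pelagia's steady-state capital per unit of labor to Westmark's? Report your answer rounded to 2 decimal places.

ratio ≈ 2.03

Steady-state k* = [s/(n + δ)]^(1/(1−α)), so the ratio is [ (s_P/(n + δ)_P) / (s_W/(n + δ)_W) ]^1.6949.
s_P/(n + δ)_P = 0.25/0.054 = 4.6296; s_W/(n + δ)_W = 0.25/0.082 = 3.0488.
Ratio = (4.6296/3.0488)^1.6949 = 1.5185^1.6949 ≈ 2.0299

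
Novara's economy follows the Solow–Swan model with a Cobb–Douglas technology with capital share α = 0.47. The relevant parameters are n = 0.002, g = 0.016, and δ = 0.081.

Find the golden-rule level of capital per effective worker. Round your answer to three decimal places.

k_gold ≈ 18.895

The golden rule sets f'(k) = n + g + δ, i.e. α·k^(α−1) = n + g + δ.
So k^(1−α) = α / (n + g + δ) = 0.47 / 0.099 = 4.7475.
k_gold = 4.7475^(1/0.53) ≈ 18.8951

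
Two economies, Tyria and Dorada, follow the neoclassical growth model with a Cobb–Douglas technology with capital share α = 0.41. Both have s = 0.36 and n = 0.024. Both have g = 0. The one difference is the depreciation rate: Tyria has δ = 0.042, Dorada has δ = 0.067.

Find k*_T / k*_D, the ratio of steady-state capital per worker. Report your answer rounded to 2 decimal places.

k*_T / k*_D ≈ 1.72

Steady-state k* = [s/(n + δ)]^(1/(1−α)), so the ratio is [ (s_T/(n + δ)_T) / (s_D/(n + δ)_D) ]^1.6949.
s_T/(n + δ)_T = 0.36/0.066 = 5.4545; s_D/(n + δ)_D = 0.36/0.091 = 3.9560.
Ratio = (5.4545/3.9560)^1.6949 = 1.3788^1.6949 ≈ 1.7236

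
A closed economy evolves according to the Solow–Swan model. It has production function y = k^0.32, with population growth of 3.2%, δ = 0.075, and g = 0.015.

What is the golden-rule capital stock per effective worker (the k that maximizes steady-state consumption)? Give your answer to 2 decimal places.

The golden rule sets f'(k) = n + g + δ, i.e. α·k^(α−1) = n + g + δ.
So k^(1−α) = α / (n + g + δ) = 0.32 / 0.122 = 2.6230.
k_gold = 2.6230^(1/0.68) ≈ 4.1293

k_gold ≈ 4.13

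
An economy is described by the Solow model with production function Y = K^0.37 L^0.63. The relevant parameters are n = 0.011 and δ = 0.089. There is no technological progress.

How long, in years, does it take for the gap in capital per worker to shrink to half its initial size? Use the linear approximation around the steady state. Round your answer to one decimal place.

half-life ≈ 11.0 years

Near the steady state the convergence rate is λ = (1 − α)(n + δ).
λ = (1 − 0.37) × 0.100 = 0.63 × 0.100 = 0.0630
Half-life = ln 2 / λ = 0.6931 / 0.0630 ≈ 11.00 years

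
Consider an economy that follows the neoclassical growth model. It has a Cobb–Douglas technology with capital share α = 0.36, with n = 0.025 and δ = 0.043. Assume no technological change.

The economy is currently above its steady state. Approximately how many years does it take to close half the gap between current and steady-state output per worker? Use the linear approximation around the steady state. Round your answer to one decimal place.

about 15.9 years

Near the steady state the convergence rate is λ = (1 − α)(n + δ).
λ = (1 − 0.36) × 0.068 = 0.64 × 0.068 = 0.04352
Half-life = ln 2 / λ = 0.6931 / 0.04352 ≈ 15.93 years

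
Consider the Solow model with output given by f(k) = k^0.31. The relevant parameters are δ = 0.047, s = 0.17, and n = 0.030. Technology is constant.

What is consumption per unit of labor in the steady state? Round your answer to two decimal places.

Steady state requires s·f(k) = (n + δ)·k, i.e. s·k^α = (n + δ)·k.
Dividing both sides by k: k^(1−α) = s / (n + δ).
k^0.69 = 0.17 / (0.030 + 0.047) = 0.17 / 0.077 = 2.2078
k* = 2.2078^(1/0.69) ≈ 3.1513
y* = (k*)^α = 3.1513^0.31 ≈ 1.4274
c* = (1 − s)·y* = (1 − 0.17) × 1.4274 ≈ 1.1847

c* ≈ 1.18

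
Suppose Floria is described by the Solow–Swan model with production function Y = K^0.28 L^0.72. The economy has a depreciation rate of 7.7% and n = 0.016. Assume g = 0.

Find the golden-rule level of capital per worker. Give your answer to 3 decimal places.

The golden rule sets f'(k) = n + δ, i.e. α·k^(α−1) = n + δ.
So k^(1−α) = α / (n + δ) = 0.28 / 0.093 = 3.0108.
k_gold = 3.0108^(1/0.72) ≈ 4.6221

k_gold ≈ 4.622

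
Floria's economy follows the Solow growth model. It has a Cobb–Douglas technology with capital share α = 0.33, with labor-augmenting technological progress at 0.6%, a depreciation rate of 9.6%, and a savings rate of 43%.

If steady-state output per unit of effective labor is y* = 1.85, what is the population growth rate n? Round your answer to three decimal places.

Steady state requires s·f(k) = (n + g + δ)·k, i.e. s·k^α = (n + g + δ)·k.
Since y* = [s/(n + g + δ)]^(α/(1−α)), we have s/(n + g + δ) = (y*)^((1−α)/α) = 1.85^2.0303 = 3.4869.
Therefore n + g + δ = s / 3.4869 = 0.43 / 3.4869 = 0.1233, so n = 0.1233 − 0.102 = 0.0213.

n ≈ 0.021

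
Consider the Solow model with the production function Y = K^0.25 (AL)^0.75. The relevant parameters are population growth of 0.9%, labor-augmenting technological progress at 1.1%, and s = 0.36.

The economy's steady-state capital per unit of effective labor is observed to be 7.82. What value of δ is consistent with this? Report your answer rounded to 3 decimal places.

δ ≈ 0.057

At the steady state, Δk = 0, so s·k^α = (n + g + δ)·k.
So s / (n + g + δ) = (k*)^(1−α) = 7.82^0.75 = 4.6763.
Therefore n + g + δ = s / 4.6763 = 0.36 / 4.6763 = 0.0770, so δ = 0.0770 − 0.020 = 0.0570.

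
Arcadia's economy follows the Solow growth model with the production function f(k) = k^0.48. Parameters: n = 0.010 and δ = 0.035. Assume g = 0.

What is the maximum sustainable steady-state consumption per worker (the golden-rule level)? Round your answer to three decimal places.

c_gold ≈ 4.623

At the golden rule, f'(k) = n + δ, so α·k^(α−1) = n + δ and k_gold = (α/(n + δ))^(1/(1−α)).
k_gold = (0.48/0.045)^(1/0.52) = 10.6667^1.9231 ≈ 94.8429
c_gold = f(k_gold) − (n + δ)·k_gold = 8.8912 − 0.045×94.8429 ≈ 4.6233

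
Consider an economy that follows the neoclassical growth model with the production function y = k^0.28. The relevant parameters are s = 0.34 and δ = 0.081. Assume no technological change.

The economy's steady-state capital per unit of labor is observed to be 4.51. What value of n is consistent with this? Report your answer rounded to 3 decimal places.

At the steady state, Δk = 0, so s·k^α = (n + δ)·k.
So s / (n + δ) = (k*)^(1−α) = 4.51^0.72 = 2.9581.
Therefore n + δ = s / 2.9581 = 0.34 / 2.9581 = 0.1149, so n = 0.1149 − 0.081 = 0.0339.

n ≈ 0.034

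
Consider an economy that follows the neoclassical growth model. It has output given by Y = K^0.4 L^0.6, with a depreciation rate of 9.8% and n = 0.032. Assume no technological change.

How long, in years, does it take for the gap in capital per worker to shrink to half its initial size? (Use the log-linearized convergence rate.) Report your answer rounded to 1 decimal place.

about 8.9 years

Near the steady state the convergence rate is λ = (1 − α)(n + δ).
λ = (1 − 0.4) × 0.130 = 0.6 × 0.130 = 0.0780
Half-life = ln 2 / λ = 0.6931 / 0.0780 ≈ 8.89 years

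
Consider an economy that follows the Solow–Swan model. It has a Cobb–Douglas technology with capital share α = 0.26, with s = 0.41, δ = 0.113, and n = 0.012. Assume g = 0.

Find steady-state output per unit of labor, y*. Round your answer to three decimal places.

y* ≈ 1.518

In steady state, investment equals break-even investment: s·k^α = (n + δ)·k.
Rearranging, k^(1−α) = s / (n + δ).
k^0.74 = 0.41 / (0.012 + 0.113) = 0.41 / 0.125 = 3.2800
k* = 3.2800^(1/0.74) ≈ 4.9788
y* = (k*)^α = 4.9788^0.26 ≈ 1.5179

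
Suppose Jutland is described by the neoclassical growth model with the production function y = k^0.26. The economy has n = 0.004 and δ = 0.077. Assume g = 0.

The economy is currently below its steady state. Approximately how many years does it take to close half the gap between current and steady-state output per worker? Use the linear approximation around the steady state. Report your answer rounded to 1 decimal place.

t_½ ≈ 11.6 years

Near the steady state the convergence rate is λ = (1 − α)(n + δ).
λ = (1 − 0.26) × 0.081 = 0.74 × 0.081 = 0.05994
Half-life = ln 2 / λ = 0.6931 / 0.05994 ≈ 11.56 years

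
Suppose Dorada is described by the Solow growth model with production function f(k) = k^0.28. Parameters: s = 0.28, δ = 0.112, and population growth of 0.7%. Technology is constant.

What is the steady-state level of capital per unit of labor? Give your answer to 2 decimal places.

In steady state, investment equals break-even investment: s·k^α = (n + δ)·k.
Dividing both sides by k: k^(1−α) = s / (n + δ).
k^0.72 = 0.28 / (0.007 + 0.112) = 0.28 / 0.119 = 2.3529
k* = 2.3529^(1/0.72) ≈ 3.2818

k* = 3.28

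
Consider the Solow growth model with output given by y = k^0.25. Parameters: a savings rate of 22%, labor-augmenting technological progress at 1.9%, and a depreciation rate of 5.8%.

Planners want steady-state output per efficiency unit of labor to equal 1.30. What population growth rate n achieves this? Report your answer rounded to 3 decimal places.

n ≈ 0.023

At the steady state, Δk = 0, so s·k^α = (n + g + δ)·k.
Since y* = [s/(n + g + δ)]^(α/(1−α)), we have s/(n + g + δ) = (y*)^((1−α)/α) = 1.30^3 = 2.1970.
Therefore n + g + δ = s / 2.1970 = 0.22 / 2.1970 = 0.1001, so n = 0.1001 − 0.077 = 0.0231.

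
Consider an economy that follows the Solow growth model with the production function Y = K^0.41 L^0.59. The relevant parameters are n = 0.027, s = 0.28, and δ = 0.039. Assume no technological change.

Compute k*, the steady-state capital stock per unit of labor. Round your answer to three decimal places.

In steady state, investment equals break-even investment: s·k^α = (n + δ)·k.
Dividing both sides by k: k^(1−α) = s / (n + δ).
k^0.59 = 0.28 / (0.027 + 0.039) = 0.28 / 0.066 = 4.2424
k* = 4.2424^(1/0.59) ≈ 11.5811

k* ≈ 11.581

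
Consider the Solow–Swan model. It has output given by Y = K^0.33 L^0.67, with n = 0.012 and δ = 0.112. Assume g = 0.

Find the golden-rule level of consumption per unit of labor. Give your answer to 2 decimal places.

At the golden rule, f'(k) = n + δ, so α·k^(α−1) = n + δ and k_gold = (α/(n + δ))^(1/(1−α)).
k_gold = (0.33/0.124)^(1/0.67) = 2.6613^1.4925 ≈ 4.3098
c_gold = f(k_gold) − (n + δ)·k_gold = 1.6195 − 0.124×4.3098 ≈ 1.0851

c_gold ≈ 1.09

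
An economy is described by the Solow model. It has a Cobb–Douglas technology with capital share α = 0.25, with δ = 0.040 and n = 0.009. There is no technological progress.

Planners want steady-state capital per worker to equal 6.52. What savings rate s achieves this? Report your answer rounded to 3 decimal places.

s ≈ 0.200

Steady state requires s·f(k) = (n + δ)·k, i.e. s·k^α = (n + δ)·k.
So s / (n + δ) = (k*)^(1−α) = 6.52^0.75 = 4.0802.
Therefore s = 4.0802 × (n + δ) = 4.0802 × 0.049 = 0.1999.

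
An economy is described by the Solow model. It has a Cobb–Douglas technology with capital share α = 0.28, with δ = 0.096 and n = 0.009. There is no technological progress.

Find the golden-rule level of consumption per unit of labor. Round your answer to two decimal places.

c_gold ≈ 1.05

At the golden rule, f'(k) = n + δ, so α·k^(α−1) = n + δ and k_gold = (α/(n + δ))^(1/(1−α)).
k_gold = (0.28/0.105)^(1/0.72) = 2.6667^1.3889 ≈ 3.9051
c_gold = f(k_gold) − (n + δ)·k_gold = 1.4644 − 0.105×3.9051 ≈ 1.0544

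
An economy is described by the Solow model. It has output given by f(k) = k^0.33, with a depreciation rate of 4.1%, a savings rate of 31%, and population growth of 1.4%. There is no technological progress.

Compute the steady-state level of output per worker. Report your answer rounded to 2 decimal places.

y* ≈ 2.34

At the steady state, Δk = 0, so s·k^α = (n + δ)·k.
Rearranging, k^(1−α) = s / (n + δ).
k^0.67 = 0.31 / (0.014 + 0.041) = 0.31 / 0.055 = 5.6364
k* = 5.6364^(1/0.67) ≈ 13.2099
y* = (k*)^α = 13.2099^0.33 ≈ 2.3437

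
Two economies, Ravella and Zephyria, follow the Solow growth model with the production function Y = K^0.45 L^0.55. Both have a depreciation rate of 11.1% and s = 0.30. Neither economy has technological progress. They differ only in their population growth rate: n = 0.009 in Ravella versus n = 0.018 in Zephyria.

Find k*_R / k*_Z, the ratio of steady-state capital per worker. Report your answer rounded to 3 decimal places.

Steady-state k* = [s/(n + δ)]^(1/(1−α)), so the ratio is [ (s_R/(n + δ)_R) / (s_Z/(n + δ)_Z) ]^1.8182.
s_R/(n + δ)_R = 0.30/0.120 = 2.5000; s_Z/(n + δ)_Z = 0.30/0.129 = 2.3256.
Ratio = (2.5000/2.3256)^1.8182 = 1.0750^1.8182 ≈ 1.1405

k*_R / k*_Z ≈ 1.141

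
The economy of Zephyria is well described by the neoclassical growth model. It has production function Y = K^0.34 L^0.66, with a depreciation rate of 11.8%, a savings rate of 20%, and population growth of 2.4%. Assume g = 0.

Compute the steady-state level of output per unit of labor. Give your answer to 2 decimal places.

y* ≈ 1.19

Steady state requires s·f(k) = (n + δ)·k, i.e. s·k^α = (n + δ)·k.
Rearranging, k^(1−α) = s / (n + δ).
k^0.66 = 0.20 / (0.024 + 0.118) = 0.20 / 0.142 = 1.4085
k* = 1.4085^(1/0.66) ≈ 1.6803
y* = (k*)^α = 1.6803^0.34 ≈ 1.1930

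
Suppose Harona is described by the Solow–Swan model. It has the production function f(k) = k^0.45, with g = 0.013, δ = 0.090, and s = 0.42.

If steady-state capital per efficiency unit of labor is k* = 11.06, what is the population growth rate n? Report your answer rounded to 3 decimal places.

Steady state requires s·f(k) = (n + g + δ)·k, i.e. s·k^α = (n + g + δ)·k.
So s / (n + g + δ) = (k*)^(1−α) = 11.06^0.55 = 3.7503.
Therefore n + g + δ = s / 3.7503 = 0.42 / 3.7503 = 0.1120, so n = 0.1120 − 0.103 = 0.0090.

n ≈ 0.009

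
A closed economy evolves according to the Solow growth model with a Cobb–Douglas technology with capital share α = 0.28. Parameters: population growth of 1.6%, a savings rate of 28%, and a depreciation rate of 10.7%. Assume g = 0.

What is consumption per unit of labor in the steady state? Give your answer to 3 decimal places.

c* = 0.991

In steady state, investment equals break-even investment: s·k^α = (n + δ)·k.
Rearranging, k^(1−α) = s / (n + δ).
k^0.72 = 0.28 / (0.016 + 0.107) = 0.28 / 0.123 = 2.2764
k* = 2.2764^(1/0.72) ≈ 3.1346
y* = (k*)^α = 3.1346^0.28 ≈ 1.3770
c* = (1 − s)·y* = (1 − 0.28) × 1.3770 ≈ 0.9914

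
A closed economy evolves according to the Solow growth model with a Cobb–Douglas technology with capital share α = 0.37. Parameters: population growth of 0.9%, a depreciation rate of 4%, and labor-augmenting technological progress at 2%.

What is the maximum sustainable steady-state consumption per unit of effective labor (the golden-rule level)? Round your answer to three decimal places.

c_gold ≈ 1.689

At the golden rule, f'(k) = n + g + δ, so α·k^(α−1) = n + g + δ and k_gold = (α/(n + g + δ))^(1/(1−α)).
k_gold = (0.37/0.069)^(1/0.63) = 5.3623^1.5873 ≈ 14.3780
c_gold = f(k_gold) − (n + g + δ)·k_gold = 2.6813 − 0.069×14.3780 ≈ 1.6892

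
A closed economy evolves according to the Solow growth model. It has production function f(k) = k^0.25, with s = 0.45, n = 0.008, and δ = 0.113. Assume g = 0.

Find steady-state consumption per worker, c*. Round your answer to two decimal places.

Steady state requires s·f(k) = (n + δ)·k, i.e. s·k^α = (n + δ)·k.
Dividing both sides by k: k^(1−α) = s / (n + δ).
k^0.75 = 0.45 / (0.008 + 0.113) = 0.45 / 0.121 = 3.7190
k* = 3.7190^(1/0.75) ≈ 5.7619
y* = (k*)^α = 5.7619^0.25 ≈ 1.5493
c* = (1 − s)·y* = (1 − 0.45) × 1.5493 ≈ 0.8521

c* = 0.85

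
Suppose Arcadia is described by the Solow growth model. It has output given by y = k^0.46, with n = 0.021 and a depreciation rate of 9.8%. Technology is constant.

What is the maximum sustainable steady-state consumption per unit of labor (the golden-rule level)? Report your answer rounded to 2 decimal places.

At the golden rule, f'(k) = n + δ, so α·k^(α−1) = n + δ and k_gold = (α/(n + δ))^(1/(1−α)).
k_gold = (0.46/0.119)^(1/0.54) = 3.8655^1.8519 ≈ 12.2306
c_gold = f(k_gold) − (n + δ)·k_gold = 3.1639 − 0.119×12.2306 ≈ 1.7085

c_gold ≈ 1.71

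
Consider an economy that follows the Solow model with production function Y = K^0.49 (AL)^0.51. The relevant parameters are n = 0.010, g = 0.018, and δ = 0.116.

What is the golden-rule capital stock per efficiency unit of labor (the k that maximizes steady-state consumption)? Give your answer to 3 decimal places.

The golden rule sets f'(k) = n + g + δ, i.e. α·k^(α−1) = n + g + δ.
So k^(1−α) = α / (n + g + δ) = 0.49 / 0.144 = 3.4028.
k_gold = 3.4028^(1/0.51) ≈ 11.0361

k_gold ≈ 11.036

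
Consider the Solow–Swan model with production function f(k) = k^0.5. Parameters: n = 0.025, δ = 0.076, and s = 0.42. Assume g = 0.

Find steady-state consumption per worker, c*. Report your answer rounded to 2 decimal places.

Steady state requires s·f(k) = (n + δ)·k, i.e. s·k^α = (n + δ)·k.
Rearranging, k^(1−α) = s / (n + δ).
k^0.5 = 0.42 / (0.025 + 0.076) = 0.42 / 0.101 = 4.1584
k* = 4.1584^(1/0.5) ≈ 17.2923
y* = (k*)^α = 17.2923^0.5 ≈ 4.1584
c* = (1 − s)·y* = (1 − 0.42) × 4.1584 ≈ 2.4119

c* ≈ 2.41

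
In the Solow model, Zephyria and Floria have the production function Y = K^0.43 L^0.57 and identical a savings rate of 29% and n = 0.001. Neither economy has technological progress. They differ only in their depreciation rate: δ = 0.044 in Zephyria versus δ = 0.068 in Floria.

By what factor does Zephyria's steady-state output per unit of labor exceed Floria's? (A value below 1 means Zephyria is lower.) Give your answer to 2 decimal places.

Steady-state y* = [s/(n + δ)]^(α/(1−α)), so the ratio is [ (s_Z/(n + δ)_Z) / (s_F/(n + δ)_F) ]^0.7544.
s_Z/(n + δ)_Z = 0.29/0.045 = 6.4444; s_F/(n + δ)_F = 0.29/0.069 = 4.2029.
Ratio = (6.4444/4.2029)^0.7544 = 1.5333^0.7544 ≈ 1.3805

ratio ≈ 1.38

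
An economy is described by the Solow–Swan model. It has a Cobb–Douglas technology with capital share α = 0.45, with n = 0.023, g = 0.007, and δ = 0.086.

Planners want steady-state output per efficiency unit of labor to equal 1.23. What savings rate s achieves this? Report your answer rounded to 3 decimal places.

At the steady state, Δk = 0, so s·k^α = (n + g + δ)·k.
Since y* = [s/(n + g + δ)]^(α/(1−α)), we have s/(n + g + δ) = (y*)^((1−α)/α) = 1.23^1.2222 = 1.2879.
Therefore s = 1.2879 × (n + g + δ) = 1.2879 × 0.116 = 0.1494.

s ≈ 0.149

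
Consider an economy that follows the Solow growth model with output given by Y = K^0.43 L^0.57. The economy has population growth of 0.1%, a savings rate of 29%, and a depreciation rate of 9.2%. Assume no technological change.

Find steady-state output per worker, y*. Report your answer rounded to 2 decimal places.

Steady state requires s·f(k) = (n + δ)·k, i.e. s·k^α = (n + δ)·k.
Dividing both sides by k: k^(1−α) = s / (n + δ).
k^0.57 = 0.29 / (0.001 + 0.092) = 0.29 / 0.093 = 3.1183
k* = 3.1183^(1/0.57) ≈ 7.3540
y* = (k*)^α = 7.3540^0.43 ≈ 2.3583

y* ≈ 2.36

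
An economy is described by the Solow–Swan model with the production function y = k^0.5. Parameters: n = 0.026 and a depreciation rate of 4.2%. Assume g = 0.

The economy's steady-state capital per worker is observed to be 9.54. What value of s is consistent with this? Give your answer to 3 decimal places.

s ≈ 0.210

Steady state requires s·f(k) = (n + δ)·k, i.e. s·k^α = (n + δ)·k.
So s / (n + δ) = (k*)^(1−α) = 9.54^0.5 = 3.0887.
Therefore s = 3.0887 × (n + δ) = 3.0887 × 0.068 = 0.2100.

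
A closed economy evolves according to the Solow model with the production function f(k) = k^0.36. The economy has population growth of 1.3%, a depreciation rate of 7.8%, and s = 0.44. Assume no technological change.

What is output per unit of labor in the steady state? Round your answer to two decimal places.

At the steady state, Δk = 0, so s·k^α = (n + δ)·k.
Rearranging, k^(1−α) = s / (n + δ).
k^0.64 = 0.44 / (0.013 + 0.078) = 0.44 / 0.091 = 4.8352
k* = 4.8352^(1/0.64) ≈ 11.7327
y* = (k*)^α = 11.7327^0.36 ≈ 2.4265

y* = 2.43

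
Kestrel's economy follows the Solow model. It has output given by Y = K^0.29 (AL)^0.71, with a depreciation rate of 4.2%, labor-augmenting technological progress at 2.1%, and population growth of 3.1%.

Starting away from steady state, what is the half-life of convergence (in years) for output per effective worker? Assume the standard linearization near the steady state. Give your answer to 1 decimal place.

Near the steady state the convergence rate is λ = (1 − α)(n + g + δ).
λ = (1 − 0.29) × 0.094 = 0.71 × 0.094 = 0.06674
Half-life = ln 2 / λ = 0.6931 / 0.06674 ≈ 10.39 years

half-life ≈ 10.4 years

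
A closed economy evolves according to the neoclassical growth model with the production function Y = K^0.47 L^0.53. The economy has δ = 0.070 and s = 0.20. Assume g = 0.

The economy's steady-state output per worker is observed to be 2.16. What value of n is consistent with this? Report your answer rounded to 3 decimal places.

n ≈ 0.014

In steady state, investment equals break-even investment: s·k^α = (n + δ)·k.
Since y* = [s/(n + δ)]^(α/(1−α)), we have s/(n + δ) = (y*)^((1−α)/α) = 2.16^1.1277 = 2.3832.
Therefore n + δ = s / 2.3832 = 0.20 / 2.3832 = 0.0839, so n = 0.0839 − 0.070 = 0.0139.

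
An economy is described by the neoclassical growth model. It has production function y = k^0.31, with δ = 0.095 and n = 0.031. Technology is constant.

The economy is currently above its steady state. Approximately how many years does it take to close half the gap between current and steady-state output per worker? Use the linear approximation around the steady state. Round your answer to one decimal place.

Near the steady state the convergence rate is λ = (1 − α)(n + δ).
λ = (1 − 0.31) × 0.126 = 0.69 × 0.126 = 0.08694
Half-life = ln 2 / λ = 0.6931 / 0.08694 ≈ 7.97 years

t_½ ≈ 8.0 years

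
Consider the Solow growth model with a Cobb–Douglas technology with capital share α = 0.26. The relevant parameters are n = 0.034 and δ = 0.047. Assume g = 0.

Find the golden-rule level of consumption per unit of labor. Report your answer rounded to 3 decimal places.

c_gold ≈ 1.115

At the golden rule, f'(k) = n + δ, so α·k^(α−1) = n + δ and k_gold = (α/(n + δ))^(1/(1−α)).
k_gold = (0.26/0.081)^(1/0.74) = 3.2099^1.3514 ≈ 4.8358
c_gold = f(k_gold) − (n + δ)·k_gold = 1.5065 − 0.081×4.8358 ≈ 1.1148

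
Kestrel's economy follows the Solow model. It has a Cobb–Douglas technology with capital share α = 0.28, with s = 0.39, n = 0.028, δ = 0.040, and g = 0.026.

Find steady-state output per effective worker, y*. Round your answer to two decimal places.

Steady state requires s·f(k) = (n + g + δ)·k, i.e. s·k^α = (n + g + δ)·k.
Dividing both sides by k: k^(1−α) = s / (n + g + δ).
k^0.72 = 0.39 / (0.028 + 0.026 + 0.040) = 0.39 / 0.094 = 4.1489
k* = 4.1489^(1/0.72) ≈ 7.2151
y* = (k*)^α = 7.2151^0.28 ≈ 1.7390

y* ≈ 1.74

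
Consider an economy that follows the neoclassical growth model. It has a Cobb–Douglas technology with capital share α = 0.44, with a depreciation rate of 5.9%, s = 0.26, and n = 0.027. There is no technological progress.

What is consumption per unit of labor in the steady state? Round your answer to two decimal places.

c* = 1.77

At the steady state, Δk = 0, so s·k^α = (n + δ)·k.
Rearranging, k^(1−α) = s / (n + δ).
k^0.56 = 0.26 / (0.027 + 0.059) = 0.26 / 0.086 = 3.0233
k* = 3.0233^(1/0.56) ≈ 7.2111
y* = (k*)^α = 7.2111^0.44 ≈ 2.3852
c* = (1 − s)·y* = (1 − 0.26) × 2.3852 ≈ 1.7650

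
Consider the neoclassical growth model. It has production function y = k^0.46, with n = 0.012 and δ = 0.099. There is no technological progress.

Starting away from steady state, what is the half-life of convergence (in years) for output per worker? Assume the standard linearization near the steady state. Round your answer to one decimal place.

half-life ≈ 11.6 years

Near the steady state the convergence rate is λ = (1 − α)(n + δ).
λ = (1 − 0.46) × 0.111 = 0.54 × 0.111 = 0.05994
Half-life = ln 2 / λ = 0.6931 / 0.05994 ≈ 11.56 years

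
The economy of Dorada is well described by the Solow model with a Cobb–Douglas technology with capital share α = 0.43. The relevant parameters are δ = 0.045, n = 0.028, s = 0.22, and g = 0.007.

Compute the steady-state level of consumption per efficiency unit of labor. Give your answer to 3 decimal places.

In steady state, investment equals break-even investment: s·k^α = (n + g + δ)·k.
Rearranging, k^(1−α) = s / (n + g + δ).
k^0.57 = 0.22 / (0.028 + 0.007 + 0.045) = 0.22 / 0.080 = 2.7500
k* = 2.7500^(1/0.57) ≈ 5.8987
y* = (k*)^α = 5.8987^0.43 ≈ 2.1450
c* = (1 − s)·y* = (1 − 0.22) × 2.1450 ≈ 1.6731

c* = 1.673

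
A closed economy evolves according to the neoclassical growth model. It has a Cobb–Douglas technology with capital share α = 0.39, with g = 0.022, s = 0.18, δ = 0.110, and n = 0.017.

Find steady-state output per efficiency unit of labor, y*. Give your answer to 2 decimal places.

y* ≈ 1.13

At the steady state, Δk = 0, so s·k^α = (n + g + δ)·k.
Dividing both sides by k: k^(1−α) = s / (n + g + δ).
k^0.61 = 0.18 / (0.017 + 0.022 + 0.110) = 0.18 / 0.149 = 1.2081
k* = 1.2081^(1/0.61) ≈ 1.3633
y* = (k*)^α = 1.3633^0.39 ≈ 1.1285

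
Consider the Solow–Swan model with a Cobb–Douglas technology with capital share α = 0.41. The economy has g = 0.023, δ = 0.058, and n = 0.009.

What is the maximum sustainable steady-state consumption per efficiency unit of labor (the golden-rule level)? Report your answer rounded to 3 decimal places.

At the golden rule, f'(k) = n + g + δ, so α·k^(α−1) = n + g + δ and k_gold = (α/(n + g + δ))^(1/(1−α)).
k_gold = (0.41/0.090)^(1/0.59) = 4.5556^1.6949 ≈ 13.0668
c_gold = f(k_gold) − (n + g + δ)·k_gold = 2.8683 − 0.090×13.0668 ≈ 1.6923

c_gold ≈ 1.692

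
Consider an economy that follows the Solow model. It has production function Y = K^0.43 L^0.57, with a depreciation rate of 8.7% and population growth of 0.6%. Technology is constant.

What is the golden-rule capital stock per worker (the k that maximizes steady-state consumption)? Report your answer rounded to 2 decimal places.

k_gold ≈ 14.68

The golden rule sets f'(k) = n + δ, i.e. α·k^(α−1) = n + δ.
So k^(1−α) = α / (n + δ) = 0.43 / 0.093 = 4.6237.
k_gold = 4.6237^(1/0.57) ≈ 14.6774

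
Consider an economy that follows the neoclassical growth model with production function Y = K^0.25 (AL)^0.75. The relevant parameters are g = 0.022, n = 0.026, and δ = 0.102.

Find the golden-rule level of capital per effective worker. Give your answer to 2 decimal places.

The golden rule sets f'(k) = n + g + δ, i.e. α·k^(α−1) = n + g + δ.
So k^(1−α) = α / (n + g + δ) = 0.25 / 0.150 = 1.6667.
k_gold = 1.6667^(1/0.75) ≈ 1.9761

k_gold ≈ 1.98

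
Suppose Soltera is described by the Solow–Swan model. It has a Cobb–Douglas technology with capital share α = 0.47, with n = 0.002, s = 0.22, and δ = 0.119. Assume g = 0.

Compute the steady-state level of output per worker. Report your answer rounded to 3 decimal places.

At the steady state, Δk = 0, so s·k^α = (n + δ)·k.
Rearranging, k^(1−α) = s / (n + δ).
k^0.53 = 0.22 / (0.002 + 0.119) = 0.22 / 0.121 = 1.8182
k* = 1.8182^(1/0.53) ≈ 3.0895
y* = (k*)^α = 3.0895^0.47 ≈ 1.6992

y* ≈ 1.699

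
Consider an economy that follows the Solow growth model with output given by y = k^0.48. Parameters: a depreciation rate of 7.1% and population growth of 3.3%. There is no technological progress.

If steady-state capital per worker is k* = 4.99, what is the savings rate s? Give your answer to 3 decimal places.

At the steady state, Δk = 0, so s·k^α = (n + δ)·k.
So s / (n + δ) = (k*)^(1−α) = 4.99^0.52 = 2.3068.
Therefore s = 2.3068 × (n + δ) = 2.3068 × 0.104 = 0.2399.

s ≈ 0.240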